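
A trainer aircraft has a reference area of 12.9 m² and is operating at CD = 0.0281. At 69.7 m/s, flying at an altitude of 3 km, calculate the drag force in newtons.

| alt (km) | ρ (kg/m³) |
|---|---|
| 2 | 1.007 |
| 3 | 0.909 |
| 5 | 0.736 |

D = 800 N

At 3 km, from the table: ρ = 0.909 kg/m³.
D = ½ρv²S·CD = ½ × 0.909 × 69.7² × 12.9 × 0.0281 = 800 N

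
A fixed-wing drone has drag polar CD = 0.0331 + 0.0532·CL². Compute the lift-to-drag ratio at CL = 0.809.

CD = 0.0331 + 0.0532 × 0.809² = 0.06792
L/D = CL/CD = 0.809 / 0.06792 = 11.9

L/D = 11.9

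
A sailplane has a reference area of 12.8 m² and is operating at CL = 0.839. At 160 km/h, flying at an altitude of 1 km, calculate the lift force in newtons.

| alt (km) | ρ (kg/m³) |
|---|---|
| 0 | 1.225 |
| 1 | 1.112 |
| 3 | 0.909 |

L = 11800 N

At 1 km, from the table: ρ = 1.112 kg/m³.
Convert speed: v = 160 km/h ÷ 3.6 = 44.44 m/s.
Dynamic pressure q = ½ρv² = ½ × 1.112 × 44.44² = 1098 Pa.
L = q·S·CL = 1098 × 12.8 × 0.839 = 11800 N ≈ 11.8 kN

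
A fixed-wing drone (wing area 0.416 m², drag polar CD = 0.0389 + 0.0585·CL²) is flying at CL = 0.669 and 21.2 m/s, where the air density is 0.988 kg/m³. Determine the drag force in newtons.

D = 6.01 N

CD = 0.0389 + 0.0585 × 0.669² = 0.06508
D = ½ρv²S·CD = ½ × 0.988 × 21.2² × 0.416 × 0.06508 = 6.01 N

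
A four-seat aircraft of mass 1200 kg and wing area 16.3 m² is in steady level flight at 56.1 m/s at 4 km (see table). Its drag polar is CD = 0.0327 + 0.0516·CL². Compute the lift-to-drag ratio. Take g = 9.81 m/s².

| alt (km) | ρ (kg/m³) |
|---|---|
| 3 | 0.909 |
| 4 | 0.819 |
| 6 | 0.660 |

L/D = 11.5

At 4 km, from the table: ρ = 0.819 kg/m³.
Level flight ⇒ L = W = m·g = 1200 × 9.81 = 11772 N.
q = ½ρv² = ½ × 0.819 × 56.1² = 1289 Pa.
CL = 2W/(ρv²S) = 2×11772/(0.819×56.1²×16.3) = 0.5604.
CD = 0.0327 + 0.0516 × 0.5604² = 0.0489.
L/D = CL/CD = 0.5604 / 0.0489 = 11.5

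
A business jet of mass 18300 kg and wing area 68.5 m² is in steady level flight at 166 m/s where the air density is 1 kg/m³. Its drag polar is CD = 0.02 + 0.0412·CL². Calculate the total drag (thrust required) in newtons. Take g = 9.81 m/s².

D = 20300 N

Level flight ⇒ L = W = m·g = 18300 × 9.81 = 1.7952×10^5 N.
Dynamic pressure q = 0.5 × 1 × 166² = 13780 Pa.
Required CL = L/(qS) = 1.7952×10^5/(13780·68.5) = 0.1902.
CD = 0.02 + 0.0412 × 0.1902² = 0.02149.
D = q·S·CD = 13780 × 68.5 × 0.02149 = 20280 N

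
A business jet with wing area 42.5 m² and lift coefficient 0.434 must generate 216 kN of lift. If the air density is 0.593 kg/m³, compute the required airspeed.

v = 199 m/s

L = ½ρv²S·CL ⇒ v = √(2L/(ρ·S·CL))
v = √(2 × 2.16×10^5 / (0.593 × 42.5 × 0.434)) = √39500 = 199 m/s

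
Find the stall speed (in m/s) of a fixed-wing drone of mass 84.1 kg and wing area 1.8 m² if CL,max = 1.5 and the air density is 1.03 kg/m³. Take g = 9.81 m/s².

Stall occurs when L = W at CL,max. W = mg = 84.1 × 9.81 = 825 N.
V_stall = √(2W/(ρ·S·CL,max)) = √(2 × 825 / (1.03 × 1.8 × 1.5))
V_stall = √593.3 = 24.4 m/s

V_stall = 24.4 m/s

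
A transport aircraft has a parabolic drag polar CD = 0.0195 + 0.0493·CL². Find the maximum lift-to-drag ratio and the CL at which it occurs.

(L/D)max = 16.1, at CL = 0.629

For CD = CD0 + K·CL², (L/D)max occurs at CL* = √(CD0/K) and equals 1/(2√(K·CD0)).
(L/D)max = 1/(2√(0.0493 × 0.0195)) = 1/(2 × 0.03101) = 16.1
CL* = √(0.0195/0.0493) = 0.629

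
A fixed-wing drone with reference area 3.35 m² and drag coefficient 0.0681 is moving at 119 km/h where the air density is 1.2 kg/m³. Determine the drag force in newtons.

Convert speed: v = 119 km/h ÷ 3.6 = 33.06 m/s.
D = ½ρv²S·CD = ½ × 1.2 × 33.06² × 3.35 × 0.0681 = 150 N

D = 150 N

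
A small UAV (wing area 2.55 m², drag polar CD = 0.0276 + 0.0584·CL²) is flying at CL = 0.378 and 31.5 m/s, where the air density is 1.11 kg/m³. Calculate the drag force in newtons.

CD = 0.0276 + 0.0584 × 0.378² = 0.03594
D = ½ρv²S·CD = ½ × 1.11 × 31.5² × 2.55 × 0.03594 = 50.5 N

D = 50.5 N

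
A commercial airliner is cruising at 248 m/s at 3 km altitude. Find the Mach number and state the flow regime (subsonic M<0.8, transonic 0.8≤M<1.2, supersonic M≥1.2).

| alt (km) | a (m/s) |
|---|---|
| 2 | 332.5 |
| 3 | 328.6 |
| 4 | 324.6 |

At 3 km, from the table: a = 328.6 m/s.
M = v/a = 248 / 328.6 = 0.755
M = 0.755 → subsonic.

M = 0.755 (subsonic)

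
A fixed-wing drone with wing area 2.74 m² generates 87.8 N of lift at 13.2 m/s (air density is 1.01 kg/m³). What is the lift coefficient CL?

CL = 0.364

From L = ½ρv²S·CL, rearranging gives CL = 2L/(ρv²S).
CL = 2 × 87.8 / (1.01 × 13.2² × 2.74) = 0.364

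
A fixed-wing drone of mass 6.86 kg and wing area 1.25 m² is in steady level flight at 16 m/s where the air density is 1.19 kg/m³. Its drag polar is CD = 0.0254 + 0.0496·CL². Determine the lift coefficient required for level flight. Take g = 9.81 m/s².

CL = 0.353

Weight W = mg = 6.86 × 9.81 = 67.297 N; in level flight L = W.
q = ½ρv² = ½ × 1.19 × 16² = 152.3 Pa.
Required CL = L/(qS) = 67.297/(152.3·1.25) = 0.3534.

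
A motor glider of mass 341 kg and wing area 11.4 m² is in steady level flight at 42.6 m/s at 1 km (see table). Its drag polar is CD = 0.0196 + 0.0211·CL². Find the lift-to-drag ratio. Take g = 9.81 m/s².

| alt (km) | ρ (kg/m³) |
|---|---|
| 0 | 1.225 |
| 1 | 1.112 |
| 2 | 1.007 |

At 1 km, from the table: ρ = 1.112 kg/m³.
Level flight ⇒ L = W = m·g = 341 × 9.81 = 3345.2 N.
q = ½ρv² = ½ × 1.112 × 42.6² = 1009 Pa.
CL = W/(q·S) = 3345.2 / (1009 × 11.4) = 0.2908.
CD = 0.0196 + 0.0211 × 0.2908² = 0.02138.
L/D = CL/CD = 0.2908 / 0.02138 = 13.6

L/D = 13.6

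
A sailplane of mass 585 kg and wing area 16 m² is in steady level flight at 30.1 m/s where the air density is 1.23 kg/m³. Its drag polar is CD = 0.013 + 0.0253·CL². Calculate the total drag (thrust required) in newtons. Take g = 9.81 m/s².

D = 209 N

Level flight ⇒ L = W = m·g = 585 × 9.81 = 5738.9 N.
Dynamic pressure q = 0.5 × 1.23 × 30.1² = 557.2 Pa.
CL = W/(q·S) = 5738.9 / (557.2 × 16) = 0.6437.
CD = 0.013 + 0.0253 × 0.6437² = 0.02348.
D = q·S·CD = 557.2 × 16 × 0.02348 = 209.4 N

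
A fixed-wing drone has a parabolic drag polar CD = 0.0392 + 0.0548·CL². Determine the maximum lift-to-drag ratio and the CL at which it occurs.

(L/D)max = 10.8, at CL = 0.846

For CD = CD0 + K·CL², (L/D)max occurs at CL* = √(CD0/K) and equals 1/(2√(K·CD0)).
(L/D)max = 1/(2√(0.0548 × 0.0392)) = 1/(2 × 0.04635) = 10.8
CL* = √(0.0392/0.0548) = 0.846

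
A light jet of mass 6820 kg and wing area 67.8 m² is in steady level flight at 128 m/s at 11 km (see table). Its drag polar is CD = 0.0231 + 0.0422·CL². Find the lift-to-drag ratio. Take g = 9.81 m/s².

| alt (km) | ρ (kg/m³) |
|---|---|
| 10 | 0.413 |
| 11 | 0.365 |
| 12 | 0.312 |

L/D = 11.9

At 11 km, from the table: ρ = 0.365 kg/m³.
Level flight ⇒ L = W = m·g = 6820 × 9.81 = 66904 N.
q = ½ρv² = ½ × 0.365 × 128² = 2990 Pa.
CL = 2W/(ρv²S) = 2×66904/(0.365×128²×67.8) = 0.33.
CD = 0.0231 + 0.0422 × 0.33² = 0.0277.
L/D = CL/CD = 0.33 / 0.0277 = 11.9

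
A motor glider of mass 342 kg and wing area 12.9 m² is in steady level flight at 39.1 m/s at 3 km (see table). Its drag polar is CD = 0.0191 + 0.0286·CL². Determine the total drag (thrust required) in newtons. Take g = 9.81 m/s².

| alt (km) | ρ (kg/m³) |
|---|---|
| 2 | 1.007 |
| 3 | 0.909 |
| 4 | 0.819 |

D = 207 N

At 3 km, from the table: ρ = 0.909 kg/m³.
In steady level flight, lift balances weight: W = mg = 342 × 9.81 = 3355 N.
Dynamic pressure q = 0.5 × 0.909 × 39.1² = 694.8 Pa.
CL = 2W/(ρv²S) = 2×3355/(0.909×39.1²×12.9) = 0.3743.
CD = 0.0191 + 0.0286 × 0.3743² = 0.02311.
D = q·S·CD = 694.8 × 12.9 × 0.02311 = 207.1 N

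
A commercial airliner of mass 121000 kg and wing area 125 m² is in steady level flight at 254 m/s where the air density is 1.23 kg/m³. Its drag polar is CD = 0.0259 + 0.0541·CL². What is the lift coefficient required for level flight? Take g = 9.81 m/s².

Weight W = mg = 121000 × 9.81 = 1.187×10^6 N; in level flight L = W.
Dynamic pressure q = 0.5 × 1.23 × 254² = 39680 Pa.
CL = 2W/(ρv²S) = 2×1.187×10^6/(1.23×254²×125) = 0.2393.

CL = 0.239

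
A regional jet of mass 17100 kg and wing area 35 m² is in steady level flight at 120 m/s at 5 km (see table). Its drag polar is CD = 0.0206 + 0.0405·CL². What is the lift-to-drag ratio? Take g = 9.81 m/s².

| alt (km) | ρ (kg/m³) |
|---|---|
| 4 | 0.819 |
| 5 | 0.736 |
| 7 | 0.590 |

L/D = 16.8

At 5 km, from the table: ρ = 0.736 kg/m³.
Weight W = mg = 17100 × 9.81 = 1.6775×10^5 N; in level flight L = W.
q = ½ρv² = ½ × 0.736 × 120² = 5299 Pa.
CL = W/(q·S) = 1.6775×10^5 / (5299 × 35) = 0.9045.
CD = 0.0206 + 0.0405 × 0.9045² = 0.05373.
L/D = CL/CD = 0.9045 / 0.05373 = 16.8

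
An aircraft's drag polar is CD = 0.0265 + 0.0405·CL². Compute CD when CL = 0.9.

CD = 0.0593

CD = 0.0265 + 0.0405 × 0.9² = 0.0265 + 0.03281 = 0.0593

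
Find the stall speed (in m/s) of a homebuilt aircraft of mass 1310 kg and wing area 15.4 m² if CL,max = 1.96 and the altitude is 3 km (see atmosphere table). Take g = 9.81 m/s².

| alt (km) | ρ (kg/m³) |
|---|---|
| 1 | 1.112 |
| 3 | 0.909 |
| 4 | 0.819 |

At 3 km, from the table: ρ = 0.909 kg/m³.
At stall, lift equals weight: L = W = m·g = 1310 × 9.81 = 12850 N.
From L = ½ρV²S·CL,max = W: V_stall = √(2W/(ρSCL,max)) = √(2·12850/(0.909·15.4·1.96))
V_stall = √936.8 = 30.6 m/s

V_stall = 30.6 m/s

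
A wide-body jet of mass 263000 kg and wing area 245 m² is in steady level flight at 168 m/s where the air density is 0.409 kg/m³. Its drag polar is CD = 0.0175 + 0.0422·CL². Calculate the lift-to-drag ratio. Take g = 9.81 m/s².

L/D = 11.5

Level flight ⇒ L = W = m·g = 263000 × 9.81 = 2.58×10^6 N.
q = ½ρv² = ½ × 0.409 × 168² = 5772 Pa.
Required CL = L/(qS) = 2.58×10^6/(5772·245) = 1.825.
CD = 0.0175 + 0.0422 × 1.825² = 0.158.
L/D = CL/CD = 1.825 / 0.158 = 11.5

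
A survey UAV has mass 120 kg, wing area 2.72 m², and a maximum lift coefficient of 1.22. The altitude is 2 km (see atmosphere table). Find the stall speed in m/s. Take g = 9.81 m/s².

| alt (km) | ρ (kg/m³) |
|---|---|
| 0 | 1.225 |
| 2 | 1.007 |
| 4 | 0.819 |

At 2 km, from the table: ρ = 1.007 kg/m³.
At stall, lift equals weight: L = W = m·g = 120 × 9.81 = 1177 N.
From L = ½ρV²S·CL,max = W: V_stall = √(2W/(ρSCL,max)) = √(2·1177/(1.007·2.72·1.22))
V_stall = √704.6 = 26.5 m/s

V_stall = 26.5 m/s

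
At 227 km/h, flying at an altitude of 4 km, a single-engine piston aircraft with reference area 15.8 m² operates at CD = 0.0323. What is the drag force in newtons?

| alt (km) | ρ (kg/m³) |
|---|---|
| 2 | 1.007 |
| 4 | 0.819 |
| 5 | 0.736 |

At 4 km, from the table: ρ = 0.819 kg/m³.
Convert speed: v = 227 km/h ÷ 3.6 = 63.06 m/s.
Dynamic pressure q = ½ρv² = ½ × 0.819 × 63.06² = 1628 Pa.
D = q·S·CD = 1628 × 15.8 × 0.0323 = 831 N

D = 831 N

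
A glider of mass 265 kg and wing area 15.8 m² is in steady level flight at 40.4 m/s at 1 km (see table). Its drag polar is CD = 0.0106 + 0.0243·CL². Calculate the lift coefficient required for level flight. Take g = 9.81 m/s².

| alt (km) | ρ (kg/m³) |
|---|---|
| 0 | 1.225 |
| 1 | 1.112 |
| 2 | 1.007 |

CL = 0.181

At 1 km, from the table: ρ = 1.112 kg/m³.
In steady level flight, lift balances weight: W = mg = 265 × 9.81 = 2599.7 N.
Dynamic pressure q = 0.5 × 1.112 × 40.4² = 907.5 Pa.
CL = W/(q·S) = 2599.7 / (907.5 × 15.8) = 0.1813.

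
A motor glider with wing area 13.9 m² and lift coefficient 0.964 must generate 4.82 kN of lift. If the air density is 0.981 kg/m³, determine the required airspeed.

v = 27.1 m/s

L = ½ρv²S·CL ⇒ v = √(2L/(ρ·S·CL))
v = √(2 × 4820 / (0.981 × 13.9 × 0.964)) = √733.4 = 27.1 m/s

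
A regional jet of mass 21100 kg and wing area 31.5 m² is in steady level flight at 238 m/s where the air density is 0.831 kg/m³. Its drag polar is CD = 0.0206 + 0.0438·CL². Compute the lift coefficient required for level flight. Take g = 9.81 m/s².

CL = 0.279

In steady level flight, lift balances weight: W = mg = 21100 × 9.81 = 2.0699×10^5 N.
Dynamic pressure q = 0.5 × 0.831 × 238² = 23540 Pa.
CL = W/(q·S) = 2.0699×10^5 / (23540 × 31.5) = 0.2792.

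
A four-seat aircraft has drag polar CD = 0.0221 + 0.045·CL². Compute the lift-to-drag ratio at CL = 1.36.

CD = 0.0221 + 0.045 × 1.36² = 0.1053
L/D = CL/CD = 1.36 / 0.1053 = 12.9

L/D = 12.9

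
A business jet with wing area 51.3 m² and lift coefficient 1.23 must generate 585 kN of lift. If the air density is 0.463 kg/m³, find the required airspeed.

v = 200 m/s

L = ½ρv²S·CL ⇒ v = √(2L/(ρ·S·CL))
v = √(2 × 5.85×10^5 / (0.463 × 51.3 × 1.23)) = √40050 = 200 m/s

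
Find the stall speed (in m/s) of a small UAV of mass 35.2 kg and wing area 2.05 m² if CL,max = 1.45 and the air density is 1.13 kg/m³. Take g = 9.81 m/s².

Stall occurs when L = W at CL,max. W = mg = 35.2 × 9.81 = 345.3 N.
V_stall = √(2W/(ρ·S·CL,max)) = √(2 × 345.3 / (1.13 × 2.05 × 1.45))
V_stall = √205.6 = 14.3 m/s

V_stall = 14.3 m/s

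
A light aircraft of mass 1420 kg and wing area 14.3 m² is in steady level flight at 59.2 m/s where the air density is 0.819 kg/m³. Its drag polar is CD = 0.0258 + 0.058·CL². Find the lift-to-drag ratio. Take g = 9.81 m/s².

Weight W = mg = 1420 × 9.81 = 13930 N; in level flight L = W.
Dynamic pressure q = 0.5 × 0.819 × 59.2² = 1435 Pa.
Required CL = L/(qS) = 13930/(1435·14.3) = 0.6788.
CD = 0.0258 + 0.058 × 0.6788² = 0.05252.
L/D = CL/CD = 0.6788 / 0.05252 = 12.9

L/D = 12.9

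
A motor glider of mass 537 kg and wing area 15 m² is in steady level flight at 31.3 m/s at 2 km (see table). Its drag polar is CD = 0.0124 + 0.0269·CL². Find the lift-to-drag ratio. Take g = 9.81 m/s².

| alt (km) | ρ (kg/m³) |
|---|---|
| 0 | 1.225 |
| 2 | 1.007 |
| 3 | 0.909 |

L/D = 27.3

At 2 km, from the table: ρ = 1.007 kg/m³.
Weight W = mg = 537 × 9.81 = 5268 N; in level flight L = W.
Dynamic pressure q = 0.5 × 1.007 × 31.3² = 493.3 Pa.
Required CL = L/(qS) = 5268/(493.3·15) = 0.712.
CD = 0.0124 + 0.0269 × 0.712² = 0.02604.
L/D = CL/CD = 0.712 / 0.02604 = 27.3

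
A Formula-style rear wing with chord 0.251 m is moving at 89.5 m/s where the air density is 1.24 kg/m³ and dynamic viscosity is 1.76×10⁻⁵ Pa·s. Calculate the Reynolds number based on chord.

Re = 1.58×10^6

Re = ρ·v·c/μ = 1.24 × 89.5 × 0.251 / (1.76×10⁻⁵) = 1.58×10^6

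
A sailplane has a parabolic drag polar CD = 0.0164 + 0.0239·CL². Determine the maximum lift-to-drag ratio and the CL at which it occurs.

(L/D)max = 25.3, at CL = 0.828

For CD = CD0 + K·CL², (L/D)max occurs at CL* = √(CD0/K) and equals 1/(2√(K·CD0)).
(L/D)max = 1/(2√(0.0239 × 0.0164)) = 1/(2 × 0.0198) = 25.3
CL* = √(0.0164/0.0239) = 0.828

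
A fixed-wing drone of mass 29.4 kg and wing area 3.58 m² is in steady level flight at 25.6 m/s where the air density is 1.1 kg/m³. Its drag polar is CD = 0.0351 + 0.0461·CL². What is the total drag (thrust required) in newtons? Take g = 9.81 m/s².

Weight W = mg = 29.4 × 9.81 = 288.41 N; in level flight L = W.
Dynamic pressure q = 0.5 × 1.1 × 25.6² = 360.4 Pa.
CL = 2W/(ρv²S) = 2×288.41/(1.1×25.6²×3.58) = 0.2235.
CD = 0.0351 + 0.0461 × 0.2235² = 0.0374.
D = q·S·CD = 360.4 × 3.58 × 0.0374 = 48.26 N

D = 48.3 N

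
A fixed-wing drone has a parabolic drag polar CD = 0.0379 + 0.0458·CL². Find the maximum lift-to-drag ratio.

(L/D)max = 12

For CD = CD0 + K·CL², (L/D)max occurs at CL* = √(CD0/K) and equals 1/(2√(K·CD0)).
(L/D)max = 1/(2√(0.0458 × 0.0379)) = 1/(2 × 0.04166) = 12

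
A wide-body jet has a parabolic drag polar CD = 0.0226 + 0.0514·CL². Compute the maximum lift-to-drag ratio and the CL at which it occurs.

(L/D)max = 14.7, at CL = 0.663

For CD = CD0 + K·CL², (L/D)max occurs at CL* = √(CD0/K) and equals 1/(2√(K·CD0)).
(L/D)max = 1/(2√(0.0514 × 0.0226)) = 1/(2 × 0.03408) = 14.7
CL* = √(0.0226/0.0514) = 0.663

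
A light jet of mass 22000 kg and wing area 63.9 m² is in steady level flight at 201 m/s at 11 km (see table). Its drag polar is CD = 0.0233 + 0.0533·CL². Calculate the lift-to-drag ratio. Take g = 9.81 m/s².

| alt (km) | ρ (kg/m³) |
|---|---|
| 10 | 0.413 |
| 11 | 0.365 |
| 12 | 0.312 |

L/D = 13.3

At 11 km, from the table: ρ = 0.365 kg/m³.
Weight W = mg = 22000 × 9.81 = 2.1582×10^5 N; in level flight L = W.
q = ½ρv² = ½ × 0.365 × 201² = 7373 Pa.
Required CL = L/(qS) = 2.1582×10^5/(7373·63.9) = 0.4581.
CD = 0.0233 + 0.0533 × 0.4581² = 0.03448.
L/D = CL/CD = 0.4581 / 0.03448 = 13.3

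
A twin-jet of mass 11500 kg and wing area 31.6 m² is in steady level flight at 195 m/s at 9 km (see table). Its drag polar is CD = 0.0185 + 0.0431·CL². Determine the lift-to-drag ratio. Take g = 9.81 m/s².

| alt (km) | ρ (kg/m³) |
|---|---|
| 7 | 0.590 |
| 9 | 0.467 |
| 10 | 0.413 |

L/D = 15.8

At 9 km, from the table: ρ = 0.467 kg/m³.
In steady level flight, lift balances weight: W = mg = 11500 × 9.81 = 1.1282×10^5 N.
q = ½ρv² = ½ × 0.467 × 195² = 8879 Pa.
CL = 2W/(ρv²S) = 2×1.1282×10^5/(0.467×195²×31.6) = 0.4021.
CD = 0.0185 + 0.0431 × 0.4021² = 0.02547.
L/D = CL/CD = 0.4021 / 0.02547 = 15.8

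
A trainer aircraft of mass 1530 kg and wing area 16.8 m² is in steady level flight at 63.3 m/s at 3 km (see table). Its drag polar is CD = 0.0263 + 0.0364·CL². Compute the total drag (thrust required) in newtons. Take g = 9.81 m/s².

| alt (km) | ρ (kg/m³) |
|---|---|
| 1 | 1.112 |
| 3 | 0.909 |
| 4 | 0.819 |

D = 1070 N

At 3 km, from the table: ρ = 0.909 kg/m³.
In steady level flight, lift balances weight: W = mg = 1530 × 9.81 = 15009 N.
q = ½ρv² = ½ × 0.909 × 63.3² = 1821 Pa.
CL = W/(q·S) = 15009 / (1821 × 16.8) = 0.4906.
CD = 0.0263 + 0.0364 × 0.4906² = 0.03506.
D = q·S·CD = 1821 × 16.8 × 0.03506 = 1073 N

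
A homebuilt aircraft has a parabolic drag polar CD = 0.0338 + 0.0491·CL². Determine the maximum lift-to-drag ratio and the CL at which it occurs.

(L/D)max = 12.3, at CL = 0.83

For CD = CD0 + K·CL², (L/D)max occurs at CL* = √(CD0/K) and equals 1/(2√(K·CD0)).
(L/D)max = 1/(2√(0.0491 × 0.0338)) = 1/(2 × 0.04074) = 12.3
CL* = √(0.0338/0.0491) = 0.83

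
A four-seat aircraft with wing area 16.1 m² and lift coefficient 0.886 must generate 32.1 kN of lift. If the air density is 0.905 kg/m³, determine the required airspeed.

L = ½ρv²S·CL ⇒ v = √(2L/(ρ·S·CL))
v = √(2 × 32100 / (0.905 × 16.1 × 0.886)) = √4973 = 70.5 m/s

v = 70.5 m/s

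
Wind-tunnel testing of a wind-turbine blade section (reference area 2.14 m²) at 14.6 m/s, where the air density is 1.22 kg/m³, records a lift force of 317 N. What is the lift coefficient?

CL = 1.14

From L = ½ρv²S·CL, rearranging gives CL = 2L/(ρv²S).
CL = 2 × 317 / (1.22 × 14.6² × 2.14) = 1.14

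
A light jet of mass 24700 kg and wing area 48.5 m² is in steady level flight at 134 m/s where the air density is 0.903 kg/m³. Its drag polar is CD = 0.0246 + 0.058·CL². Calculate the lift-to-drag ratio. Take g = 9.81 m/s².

L/D = 13.2

Weight W = mg = 24700 × 9.81 = 2.4231×10^5 N; in level flight L = W.
Dynamic pressure q = 0.5 × 0.903 × 134² = 8107 Pa.
CL = W/(q·S) = 2.4231×10^5 / (8107 × 48.5) = 0.6162.
CD = 0.0246 + 0.058 × 0.6162² = 0.04663.
L/D = CL/CD = 0.6162 / 0.04663 = 13.2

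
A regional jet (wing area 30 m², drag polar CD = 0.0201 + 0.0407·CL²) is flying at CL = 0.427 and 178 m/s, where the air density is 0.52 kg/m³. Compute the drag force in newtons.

D = 6800 N

CD = 0.0201 + 0.0407 × 0.427² = 0.02752
D = ½ρv²S·CD = ½ × 0.52 × 178² × 30 × 0.02752 = 6800 N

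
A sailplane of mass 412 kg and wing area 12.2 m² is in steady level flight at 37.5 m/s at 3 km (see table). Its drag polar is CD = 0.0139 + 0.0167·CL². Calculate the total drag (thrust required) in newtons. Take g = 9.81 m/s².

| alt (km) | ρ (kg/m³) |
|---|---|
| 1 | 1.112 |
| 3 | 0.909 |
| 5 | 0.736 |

At 3 km, from the table: ρ = 0.909 kg/m³.
Weight W = mg = 412 × 9.81 = 4041.7 N; in level flight L = W.
Dynamic pressure q = 0.5 × 0.909 × 37.5² = 639.1 Pa.
CL = 2W/(ρv²S) = 2×4041.7/(0.909×37.5²×12.2) = 0.5183.
CD = 0.0139 + 0.0167 × 0.5183² = 0.01839.
D = q·S·CD = 639.1 × 12.2 × 0.01839 = 143.4 N

D = 143 N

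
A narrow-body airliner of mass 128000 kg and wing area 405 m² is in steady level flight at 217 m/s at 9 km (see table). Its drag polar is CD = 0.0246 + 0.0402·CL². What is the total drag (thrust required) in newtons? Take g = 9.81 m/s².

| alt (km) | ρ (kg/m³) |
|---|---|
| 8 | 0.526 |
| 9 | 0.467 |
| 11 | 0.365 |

At 9 km, from the table: ρ = 0.467 kg/m³.
Weight W = mg = 128000 × 9.81 = 1.2557×10^6 N; in level flight L = W.
Dynamic pressure q = 0.5 × 0.467 × 217² = 11000 Pa.
CL = W/(q·S) = 1.2557×10^6 / (11000 × 405) = 0.282.
CD = 0.0246 + 0.0402 × 0.282² = 0.0278.
D = q·S·CD = 11000 × 405 × 0.0278 = 1.238×10^5 N

D = 1.24×10^5 N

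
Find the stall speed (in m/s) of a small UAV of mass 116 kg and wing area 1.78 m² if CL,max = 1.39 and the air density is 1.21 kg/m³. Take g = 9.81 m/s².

V_stall = 27.6 m/s

At stall, lift equals weight: L = W = m·g = 116 × 9.81 = 1138 N.
V_stall = √(2W/(ρ·S·CL,max)) = √(2 × 1138 / (1.21 × 1.78 × 1.39))
V_stall = √760.2 = 27.6 m/s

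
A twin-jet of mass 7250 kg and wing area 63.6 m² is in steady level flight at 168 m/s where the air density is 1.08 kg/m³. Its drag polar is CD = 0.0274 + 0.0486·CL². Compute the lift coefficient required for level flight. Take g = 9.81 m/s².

CL = 0.0734

Level flight ⇒ L = W = m·g = 7250 × 9.81 = 71122 N.
Dynamic pressure q = 0.5 × 1.08 × 168² = 15240 Pa.
Required CL = L/(qS) = 71122/(15240·63.6) = 0.07337.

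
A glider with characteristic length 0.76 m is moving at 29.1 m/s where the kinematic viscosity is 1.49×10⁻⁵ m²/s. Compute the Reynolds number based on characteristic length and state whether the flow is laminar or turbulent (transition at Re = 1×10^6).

Re = 1.48×10^6 (turbulent)

Re = v·c/ν = 29.1 × 0.76 / (1.49×10⁻⁵) = 1.48×10^6
Since 1.48×10^6 > 1×10^6, the flow is turbulent.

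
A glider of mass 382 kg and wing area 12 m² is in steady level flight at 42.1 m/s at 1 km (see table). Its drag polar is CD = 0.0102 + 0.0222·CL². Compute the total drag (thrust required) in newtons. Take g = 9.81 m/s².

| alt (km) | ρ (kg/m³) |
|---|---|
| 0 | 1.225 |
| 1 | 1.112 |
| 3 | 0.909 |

At 1 km, from the table: ρ = 1.112 kg/m³.
Level flight ⇒ L = W = m·g = 382 × 9.81 = 3747.4 N.
q = ½ρv² = ½ × 1.112 × 42.1² = 985.5 Pa.
CL = 2W/(ρv²S) = 2×3747.4/(1.112×42.1²×12) = 0.3169.
CD = 0.0102 + 0.0222 × 0.3169² = 0.01243.
D = q·S·CD = 985.5 × 12 × 0.01243 = 147 N

D = 147 N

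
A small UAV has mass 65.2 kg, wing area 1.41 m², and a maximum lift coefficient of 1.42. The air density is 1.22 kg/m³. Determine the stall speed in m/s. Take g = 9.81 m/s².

Stall occurs when L = W at CL,max. W = mg = 65.2 × 9.81 = 639.6 N.
V_stall = √(2W/(ρ·S·CL,max)) = √(2 × 639.6 / (1.22 × 1.41 × 1.42))
V_stall = √523.7 = 22.9 m/s

V_stall = 22.9 m/s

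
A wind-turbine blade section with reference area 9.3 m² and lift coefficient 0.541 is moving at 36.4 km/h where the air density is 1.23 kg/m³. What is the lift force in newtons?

Convert speed: v = 36.4 km/h ÷ 3.6 = 10.11 m/s.
Dynamic pressure q = ½ρv² = ½ × 1.23 × 10.11² = 62.87 Pa.
L = q·S·CL = 62.87 × 9.3 × 0.541 = 316 N

L = 316 N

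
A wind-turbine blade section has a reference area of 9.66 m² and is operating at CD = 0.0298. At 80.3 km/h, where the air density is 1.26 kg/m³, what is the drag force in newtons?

D = 90.2 N

Convert speed: v = 80.3 km/h ÷ 3.6 = 22.31 m/s.
D = ½ρv²S·CD = ½ × 1.26 × 22.31² × 9.66 × 0.0298 = 90.2 N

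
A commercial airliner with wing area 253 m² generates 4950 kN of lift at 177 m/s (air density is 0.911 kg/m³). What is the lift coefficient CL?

CL = 1.37

From L = ½ρv²S·CL, rearranging gives CL = 2L/(ρv²S).
CL = 2 × 4.95×10^6 / (0.911 × 177² × 253) = 1.37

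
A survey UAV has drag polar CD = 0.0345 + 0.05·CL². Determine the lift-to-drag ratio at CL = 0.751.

L/D = 12

CD = 0.0345 + 0.05 × 0.751² = 0.0627
L/D = CL/CD = 0.751 / 0.0627 = 12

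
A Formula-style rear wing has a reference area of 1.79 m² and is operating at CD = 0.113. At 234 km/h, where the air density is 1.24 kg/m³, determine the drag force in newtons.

D = 530 N

Convert speed: v = 234 km/h ÷ 3.6 = 65 m/s.
D = ½ρv²S·CD = ½ × 1.24 × 65² × 1.79 × 0.113 = 530 N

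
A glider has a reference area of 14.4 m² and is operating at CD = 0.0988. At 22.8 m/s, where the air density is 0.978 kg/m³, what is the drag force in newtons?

D = ½ρv²S·CD = ½ × 0.978 × 22.8² × 14.4 × 0.0988 = 362 N

D = 362 N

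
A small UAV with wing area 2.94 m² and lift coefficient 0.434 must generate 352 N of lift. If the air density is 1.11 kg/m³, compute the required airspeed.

L = ½ρv²S·CL ⇒ v = √(2L/(ρ·S·CL))
v = √(2 × 352 / (1.11 × 2.94 × 0.434)) = √497.1 = 22.3 m/s

v = 22.3 m/s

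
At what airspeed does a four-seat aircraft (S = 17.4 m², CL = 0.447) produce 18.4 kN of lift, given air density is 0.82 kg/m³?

L = ½ρv²S·CL ⇒ v = √(2L/(ρ·S·CL))
v = √(2 × 18400 / (0.82 × 17.4 × 0.447)) = √5770 = 76 m/s

v = 76 m/s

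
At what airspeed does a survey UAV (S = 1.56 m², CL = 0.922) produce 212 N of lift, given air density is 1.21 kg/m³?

v = 15.6 m/s

L = ½ρv²S·CL ⇒ v = √(2L/(ρ·S·CL))
v = √(2 × 212 / (1.21 × 1.56 × 0.922)) = √243.6 = 15.6 m/s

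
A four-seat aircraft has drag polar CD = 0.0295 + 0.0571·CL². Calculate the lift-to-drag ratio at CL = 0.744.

L/D = 12.2

CD = 0.0295 + 0.0571 × 0.744² = 0.06111
L/D = CL/CD = 0.744 / 0.06111 = 12.2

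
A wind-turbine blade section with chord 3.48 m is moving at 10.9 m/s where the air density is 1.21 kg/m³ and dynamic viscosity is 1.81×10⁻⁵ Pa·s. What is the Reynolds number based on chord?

Re = 2.54×10^6

Re = ρ·v·c/μ = 1.21 × 10.9 × 3.48 / (1.81×10⁻⁵) = 2.54×10^6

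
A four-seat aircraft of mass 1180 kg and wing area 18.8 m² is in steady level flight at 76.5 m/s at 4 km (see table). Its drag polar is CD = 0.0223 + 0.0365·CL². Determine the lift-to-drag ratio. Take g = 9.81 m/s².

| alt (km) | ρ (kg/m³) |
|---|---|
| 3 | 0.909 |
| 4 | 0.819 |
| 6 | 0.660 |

At 4 km, from the table: ρ = 0.819 kg/m³.
Level flight ⇒ L = W = m·g = 1180 × 9.81 = 11576 N.
Dynamic pressure q = 0.5 × 0.819 × 76.5² = 2396 Pa.
Required CL = L/(qS) = 11576/(2396·18.8) = 0.2569.
CD = 0.0223 + 0.0365 × 0.2569² = 0.02471.
L/D = CL/CD = 0.2569 / 0.02471 = 10.4

L/D = 10.4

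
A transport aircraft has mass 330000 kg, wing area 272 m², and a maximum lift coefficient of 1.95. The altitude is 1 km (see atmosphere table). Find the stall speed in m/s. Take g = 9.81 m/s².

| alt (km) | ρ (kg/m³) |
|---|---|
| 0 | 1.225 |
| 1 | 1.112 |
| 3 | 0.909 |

V_stall = 105 m/s

At 1 km, from the table: ρ = 1.112 kg/m³.
At stall, lift equals weight: L = W = m·g = 330000 × 9.81 = 3.237×10^6 N.
From L = ½ρV²S·CL,max = W: V_stall = √(2W/(ρSCL,max)) = √(2·3.237×10^6/(1.112·272·1.95))
V_stall = √10980 = 105 m/s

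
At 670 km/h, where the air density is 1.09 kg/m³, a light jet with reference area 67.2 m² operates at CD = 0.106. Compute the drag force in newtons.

D = 1.34×10^5 N

Convert speed: v = 670 km/h ÷ 3.6 = 186.1 m/s.
D = ½ρv²S·CD = ½ × 1.09 × 186.1² × 67.2 × 0.106 = 1.34×10^5 N ≈ 134 kN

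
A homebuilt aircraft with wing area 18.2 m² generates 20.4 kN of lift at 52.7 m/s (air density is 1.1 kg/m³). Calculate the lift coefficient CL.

CL = 0.734

From L = ½ρv²S·CL, rearranging gives CL = 2L/(ρv²S).
CL = 2 × 20400 / (1.1 × 52.7² × 18.2) = 0.734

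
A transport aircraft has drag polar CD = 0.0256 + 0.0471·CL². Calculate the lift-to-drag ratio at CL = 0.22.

CD = 0.0256 + 0.0471 × 0.22² = 0.02788
L/D = CL/CD = 0.22 / 0.02788 = 7.89

L/D = 7.89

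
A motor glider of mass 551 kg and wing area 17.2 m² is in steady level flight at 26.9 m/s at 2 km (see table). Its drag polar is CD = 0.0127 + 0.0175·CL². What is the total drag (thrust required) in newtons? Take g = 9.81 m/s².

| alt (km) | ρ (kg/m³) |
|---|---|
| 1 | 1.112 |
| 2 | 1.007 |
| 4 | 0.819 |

At 2 km, from the table: ρ = 1.007 kg/m³.
In steady level flight, lift balances weight: W = mg = 551 × 9.81 = 5405.3 N.
Dynamic pressure q = 0.5 × 1.007 × 26.9² = 364.3 Pa.
Required CL = L/(qS) = 5405.3/(364.3·17.2) = 0.8626.
CD = 0.0127 + 0.0175 × 0.8626² = 0.02572.
D = q·S·CD = 364.3 × 17.2 × 0.02572 = 161.2 N

D = 161 N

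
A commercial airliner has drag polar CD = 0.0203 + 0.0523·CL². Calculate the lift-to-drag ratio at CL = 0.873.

L/D = 14.5

CD = 0.0203 + 0.0523 × 0.873² = 0.06016
L/D = CL/CD = 0.873 / 0.06016 = 14.5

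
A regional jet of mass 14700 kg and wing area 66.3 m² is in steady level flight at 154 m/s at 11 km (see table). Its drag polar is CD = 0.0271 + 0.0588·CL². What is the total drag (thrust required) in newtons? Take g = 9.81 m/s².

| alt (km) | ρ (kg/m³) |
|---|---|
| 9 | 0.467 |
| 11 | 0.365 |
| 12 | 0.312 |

At 11 km, from the table: ρ = 0.365 kg/m³.
Level flight ⇒ L = W = m·g = 14700 × 9.81 = 1.4421×10^5 N.
Dynamic pressure q = 0.5 × 0.365 × 154² = 4328 Pa.
CL = 2W/(ρv²S) = 2×1.4421×10^5/(0.365×154²×66.3) = 0.5025.
CD = 0.0271 + 0.0588 × 0.5025² = 0.04195.
D = q·S·CD = 4328 × 66.3 × 0.04195 = 12040 N

D = 12000 N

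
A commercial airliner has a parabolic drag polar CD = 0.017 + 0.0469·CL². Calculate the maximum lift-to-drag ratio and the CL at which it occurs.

For CD = CD0 + K·CL², (L/D)max occurs at CL* = √(CD0/K) and equals 1/(2√(K·CD0)).
(L/D)max = 1/(2√(0.0469 × 0.017)) = 1/(2 × 0.02824) = 17.7
CL* = √(0.017/0.0469) = 0.602

(L/D)max = 17.7, at CL = 0.602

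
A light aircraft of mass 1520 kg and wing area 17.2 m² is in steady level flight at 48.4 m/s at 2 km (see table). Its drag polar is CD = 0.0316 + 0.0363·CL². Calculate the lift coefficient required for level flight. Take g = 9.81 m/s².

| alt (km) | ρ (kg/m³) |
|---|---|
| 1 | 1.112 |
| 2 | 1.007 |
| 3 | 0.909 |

At 2 km, from the table: ρ = 1.007 kg/m³.
In steady level flight, lift balances weight: W = mg = 1520 × 9.81 = 14911 N.
q = ½ρv² = ½ × 1.007 × 48.4² = 1179 Pa.
CL = 2W/(ρv²S) = 2×14911/(1.007×48.4²×17.2) = 0.735.

CL = 0.735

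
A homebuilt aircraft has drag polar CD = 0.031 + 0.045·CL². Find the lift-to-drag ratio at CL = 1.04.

CD = 0.031 + 0.045 × 1.04² = 0.07967
L/D = CL/CD = 1.04 / 0.07967 = 13.1

L/D = 13.1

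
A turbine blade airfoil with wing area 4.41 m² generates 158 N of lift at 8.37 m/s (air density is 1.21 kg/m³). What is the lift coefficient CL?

From L = ½ρv²S·CL, rearranging gives CL = 2L/(ρv²S).
CL = 2 × 158 / (1.21 × 8.37² × 4.41) = 0.845

CL = 0.845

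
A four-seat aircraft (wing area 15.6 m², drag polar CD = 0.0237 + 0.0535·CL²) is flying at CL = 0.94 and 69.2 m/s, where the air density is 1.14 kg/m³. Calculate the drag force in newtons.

CD = 0.0237 + 0.0535 × 0.94² = 0.07097
D = ½ρv²S·CD = ½ × 1.14 × 69.2² × 15.6 × 0.07097 = 3020 N

D = 3020 N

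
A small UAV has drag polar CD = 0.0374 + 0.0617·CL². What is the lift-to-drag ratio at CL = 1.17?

L/D = 9.6

CD = 0.0374 + 0.0617 × 1.17² = 0.1219
L/D = CL/CD = 1.17 / 0.1219 = 9.6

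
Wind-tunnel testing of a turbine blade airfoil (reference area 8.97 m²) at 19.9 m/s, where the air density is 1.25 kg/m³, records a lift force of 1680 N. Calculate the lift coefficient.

From L = ½ρv²S·CL, rearranging gives CL = 2L/(ρv²S).
CL = 2 × 1680 / (1.25 × 19.9² × 8.97) = 0.757

CL = 0.757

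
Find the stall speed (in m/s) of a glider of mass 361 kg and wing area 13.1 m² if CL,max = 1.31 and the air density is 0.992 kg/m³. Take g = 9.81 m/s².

V_stall = 20.4 m/s

Weight W = mg = 361 × 9.81 = 3541 N.
From L = ½ρV²S·CL,max = W: V_stall = √(2W/(ρSCL,max)) = √(2·3541/(0.992·13.1·1.31))
V_stall = √416.1 = 20.4 m/s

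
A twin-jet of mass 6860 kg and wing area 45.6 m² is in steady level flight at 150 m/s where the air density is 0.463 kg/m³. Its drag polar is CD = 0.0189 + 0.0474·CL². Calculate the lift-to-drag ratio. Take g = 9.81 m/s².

Level flight ⇒ L = W = m·g = 6860 × 9.81 = 67297 N.
q = ½ρv² = ½ × 0.463 × 150² = 5209 Pa.
Required CL = L/(qS) = 67297/(5209·45.6) = 0.2833.
CD = 0.0189 + 0.0474 × 0.2833² = 0.02271.
L/D = CL/CD = 0.2833 / 0.02271 = 12.5

L/D = 12.5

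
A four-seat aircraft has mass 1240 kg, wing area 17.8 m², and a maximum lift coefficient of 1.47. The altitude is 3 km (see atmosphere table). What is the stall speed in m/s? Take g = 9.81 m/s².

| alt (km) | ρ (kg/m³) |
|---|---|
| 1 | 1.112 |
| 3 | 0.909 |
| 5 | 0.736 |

V_stall = 32 m/s

At 3 km, from the table: ρ = 0.909 kg/m³.
Weight W = mg = 1240 × 9.81 = 12160 N.
V_stall = √(2W/(ρ·S·CL,max)) = √(2 × 12160 / (0.909 × 17.8 × 1.47))
V_stall = √1023 = 32 m/s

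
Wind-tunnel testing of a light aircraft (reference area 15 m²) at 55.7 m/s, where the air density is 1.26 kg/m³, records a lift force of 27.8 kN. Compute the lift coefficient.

From L = ½ρv²S·CL, rearranging gives CL = 2L/(ρv²S).
CL = 2 × 27800 / (1.26 × 55.7² × 15) = 0.948

CL = 0.948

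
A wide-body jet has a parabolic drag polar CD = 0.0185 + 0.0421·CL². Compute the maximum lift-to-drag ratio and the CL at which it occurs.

(L/D)max = 17.9, at CL = 0.663

For CD = CD0 + K·CL², (L/D)max occurs at CL* = √(CD0/K) and equals 1/(2√(K·CD0)).
(L/D)max = 1/(2√(0.0421 × 0.0185)) = 1/(2 × 0.02791) = 17.9
CL* = √(0.0185/0.0421) = 0.663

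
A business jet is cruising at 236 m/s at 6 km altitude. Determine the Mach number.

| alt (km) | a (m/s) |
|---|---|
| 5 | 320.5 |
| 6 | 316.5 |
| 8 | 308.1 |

M = 0.746

At 6 km, from the table: a = 316.5 m/s.
M = v/a = 236 / 316.5 = 0.746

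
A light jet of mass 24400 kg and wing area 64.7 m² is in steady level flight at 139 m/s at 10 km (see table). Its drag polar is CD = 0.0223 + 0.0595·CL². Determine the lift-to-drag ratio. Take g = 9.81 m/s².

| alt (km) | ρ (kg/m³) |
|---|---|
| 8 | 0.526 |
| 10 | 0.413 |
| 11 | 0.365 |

At 10 km, from the table: ρ = 0.413 kg/m³.
In steady level flight, lift balances weight: W = mg = 24400 × 9.81 = 2.3936×10^5 N.
q = ½ρv² = ½ × 0.413 × 139² = 3990 Pa.
CL = W/(q·S) = 2.3936×10^5 / (3990 × 64.7) = 0.9273.
CD = 0.0223 + 0.0595 × 0.9273² = 0.07346.
L/D = CL/CD = 0.9273 / 0.07346 = 12.6

L/D = 12.6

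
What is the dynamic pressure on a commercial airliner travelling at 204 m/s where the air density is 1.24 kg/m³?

q = ½ρv² = ½ × 1.24 × 204² = 25800 Pa

q = 25800 Pa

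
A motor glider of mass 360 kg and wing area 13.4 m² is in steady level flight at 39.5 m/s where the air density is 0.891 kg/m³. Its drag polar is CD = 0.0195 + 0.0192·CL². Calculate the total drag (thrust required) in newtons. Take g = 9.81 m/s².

D = 207 N

Weight W = mg = 360 × 9.81 = 3531.6 N; in level flight L = W.
q = ½ρv² = ½ × 0.891 × 39.5² = 695.1 Pa.
Required CL = L/(qS) = 3531.6/(695.1·13.4) = 0.3792.
CD = 0.0195 + 0.0192 × 0.3792² = 0.02226.
D = q·S·CD = 695.1 × 13.4 × 0.02226 = 207.3 N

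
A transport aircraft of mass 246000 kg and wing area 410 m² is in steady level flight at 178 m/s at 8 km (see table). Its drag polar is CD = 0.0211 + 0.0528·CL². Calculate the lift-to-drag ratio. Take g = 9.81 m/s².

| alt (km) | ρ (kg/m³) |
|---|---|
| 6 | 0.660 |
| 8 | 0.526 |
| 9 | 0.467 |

At 8 km, from the table: ρ = 0.526 kg/m³.
In steady level flight, lift balances weight: W = mg = 246000 × 9.81 = 2.4133×10^6 N.
Dynamic pressure q = 0.5 × 0.526 × 178² = 8333 Pa.
CL = 2W/(ρv²S) = 2×2.4133×10^6/(0.526×178²×410) = 0.7064.
CD = 0.0211 + 0.0528 × 0.7064² = 0.04744.
L/D = CL/CD = 0.7064 / 0.04744 = 14.9

L/D = 14.9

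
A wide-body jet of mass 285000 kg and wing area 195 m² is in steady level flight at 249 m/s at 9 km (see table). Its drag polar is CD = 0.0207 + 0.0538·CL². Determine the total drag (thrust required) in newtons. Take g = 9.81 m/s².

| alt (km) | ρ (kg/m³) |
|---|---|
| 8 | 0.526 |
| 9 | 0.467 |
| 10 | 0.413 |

At 9 km, from the table: ρ = 0.467 kg/m³.
Weight W = mg = 285000 × 9.81 = 2.7958×10^6 N; in level flight L = W.
Dynamic pressure q = 0.5 × 0.467 × 249² = 14480 Pa.
CL = 2W/(ρv²S) = 2×2.7958×10^6/(0.467×249²×195) = 0.9904.
CD = 0.0207 + 0.0538 × 0.9904² = 0.07347.
D = q·S·CD = 14480 × 195 × 0.07347 = 2.074×10^5 N

D = 2.07×10^5 N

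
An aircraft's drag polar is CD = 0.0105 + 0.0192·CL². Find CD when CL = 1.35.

CD = 0.0455

CD = 0.0105 + 0.0192 × 1.35² = 0.0105 + 0.03499 = 0.0455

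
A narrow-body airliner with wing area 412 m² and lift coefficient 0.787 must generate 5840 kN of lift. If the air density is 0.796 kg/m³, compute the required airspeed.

v = 213 m/s

L = ½ρv²S·CL ⇒ v = √(2L/(ρ·S·CL))
v = √(2 × 5.84×10^6 / (0.796 × 412 × 0.787)) = √45250 = 213 m/s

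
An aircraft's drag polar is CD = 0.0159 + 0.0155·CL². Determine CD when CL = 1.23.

CD = 0.0159 + 0.0155 × 1.23² = 0.0159 + 0.02345 = 0.0393

CD = 0.0393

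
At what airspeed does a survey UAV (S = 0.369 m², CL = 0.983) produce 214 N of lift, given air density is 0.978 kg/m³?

L = ½ρv²S·CL ⇒ v = √(2L/(ρ·S·CL))
v = √(2 × 214 / (0.978 × 0.369 × 0.983)) = √1206 = 34.7 m/s

v = 34.7 m/s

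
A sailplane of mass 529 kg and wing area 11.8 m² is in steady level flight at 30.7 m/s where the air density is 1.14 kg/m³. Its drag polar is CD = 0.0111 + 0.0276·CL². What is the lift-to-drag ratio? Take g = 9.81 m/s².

L/D = 27.7

Weight W = mg = 529 × 9.81 = 5189.5 N; in level flight L = W.
Dynamic pressure q = 0.5 × 1.14 × 30.7² = 537.2 Pa.
Required CL = L/(qS) = 5189.5/(537.2·11.8) = 0.8186.
CD = 0.0111 + 0.0276 × 0.8186² = 0.0296.
L/D = CL/CD = 0.8186 / 0.0296 = 27.7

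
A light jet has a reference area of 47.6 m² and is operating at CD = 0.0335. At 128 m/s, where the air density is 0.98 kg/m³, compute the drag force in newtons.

D = 12800 N

Dynamic pressure q = ½ρv² = ½ × 0.98 × 128² = 8028 Pa.
D = q·S·CD = 8028 × 47.6 × 0.0335 = 12800 N ≈ 12.8 kN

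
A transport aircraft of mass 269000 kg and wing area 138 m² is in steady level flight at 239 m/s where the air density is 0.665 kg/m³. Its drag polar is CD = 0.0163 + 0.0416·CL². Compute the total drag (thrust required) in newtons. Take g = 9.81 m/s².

In steady level flight, lift balances weight: W = mg = 269000 × 9.81 = 2.6389×10^6 N.
Dynamic pressure q = 0.5 × 0.665 × 239² = 18990 Pa.
CL = W/(q·S) = 2.6389×10^6 / (18990 × 138) = 1.007.
CD = 0.0163 + 0.0416 × 1.007² = 0.05847.
D = q·S·CD = 18990 × 138 × 0.05847 = 1.532×10^5 N

D = 1.53×10^5 N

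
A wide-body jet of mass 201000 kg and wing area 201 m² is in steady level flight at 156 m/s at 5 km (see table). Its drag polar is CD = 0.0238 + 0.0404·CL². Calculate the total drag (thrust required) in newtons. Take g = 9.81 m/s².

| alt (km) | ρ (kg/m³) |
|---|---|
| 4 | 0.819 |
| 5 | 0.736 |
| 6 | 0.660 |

D = 1.3×10^5 N

At 5 km, from the table: ρ = 0.736 kg/m³.
Weight W = mg = 201000 × 9.81 = 1.9718×10^6 N; in level flight L = W.
q = ½ρv² = ½ × 0.736 × 156² = 8956 Pa.
CL = W/(q·S) = 1.9718×10^6 / (8956 × 201) = 1.095.
CD = 0.0238 + 0.0404 × 1.095² = 0.07228.
D = q·S·CD = 8956 × 201 × 0.07228 = 1.301×10^5 N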